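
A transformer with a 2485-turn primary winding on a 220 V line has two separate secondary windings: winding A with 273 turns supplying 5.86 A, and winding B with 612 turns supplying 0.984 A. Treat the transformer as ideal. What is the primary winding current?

I_p ≈ 0.886 A

V_A = 220 × 273/2485 = 24.169 V; V_B = 220 × 612/2485 = 54.181 V.
P_out = V_A I_A + V_B I_B = 24.169×5.86 + 54.181×0.984 = 141.63 + 53.314 = 194.94 W.
Ideal ⇒ P_in = P_out, so I_p = P_out/V_p = 194.94/220 = 0.886 A.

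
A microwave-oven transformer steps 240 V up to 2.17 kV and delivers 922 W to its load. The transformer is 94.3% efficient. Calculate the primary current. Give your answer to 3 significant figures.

P_in = P_out/η = 922/0.943 = 977.73 W.
I_p = P_in/V_p = 977.73/240 = 4.07 A.

I_p ≈ 4.07 A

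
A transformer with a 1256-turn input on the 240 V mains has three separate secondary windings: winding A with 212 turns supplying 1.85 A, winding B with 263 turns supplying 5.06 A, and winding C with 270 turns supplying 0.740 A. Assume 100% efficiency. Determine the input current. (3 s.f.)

V_A = 240 × 212/1256 = 40.510 V; V_B = 240 × 263/1256 = 50.255 V; V_C = 240 × 270/1256 = 51.592 V.
P_out = V_A I_A + V_B I_B + V_C I_C = 40.510×1.85 + 50.255×5.06 + 51.592×0.740 = 74.943 + 254.29 + 38.178 = 367.41 W.
Ideal ⇒ P_in = P_out, so I_in = P_out/V_in = 367.41/240 = 1.53 A.

I_in ≈ 1.53 A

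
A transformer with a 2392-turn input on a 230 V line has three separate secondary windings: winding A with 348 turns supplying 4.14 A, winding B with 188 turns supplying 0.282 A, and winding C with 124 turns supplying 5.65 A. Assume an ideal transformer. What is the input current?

V_A = 230 × 348/2392 = 33.462 V; V_B = 230 × 188/2392 = 18.077 V; V_C = 230 × 124/2392 = 11.923 V.
P_out = V_A I_A + V_B I_B + V_C I_C = 33.462×4.14 + 18.077×0.282 + 11.923×5.65 = 138.53 + 5.0977 + 67.365 = 210.99 W.
Ideal ⇒ P_in = P_out, so I_in = P_out/V_in = 210.99/230 = 0.917 A.

I_in ≈ 0.917 A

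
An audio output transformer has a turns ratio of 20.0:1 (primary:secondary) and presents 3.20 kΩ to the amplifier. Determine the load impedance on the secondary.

Z_s ≈ 8.00 Ω

Z_s = Z_p/(N_p/N_s)² = 3200/20.0² = 8.00 Ω.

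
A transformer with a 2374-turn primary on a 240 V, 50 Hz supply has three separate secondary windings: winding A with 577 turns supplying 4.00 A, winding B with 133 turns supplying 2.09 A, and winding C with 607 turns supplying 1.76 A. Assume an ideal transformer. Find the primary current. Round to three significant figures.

V_A = 240 × 577/2374 = 58.332 V; V_B = 240 × 133/2374 = 13.446 V; V_C = 240 × 607/2374 = 61.365 V.
P_out = V_A I_A + V_B I_B + V_C I_C = 58.332×4.00 + 13.446×2.09 + 61.365×1.76 = 233.33 + 28.101 + 108.00 = 369.43 W.
Ideal ⇒ P_in = P_out, so I_p = P_out/V_p = 369.43/240 = 1.54 A.

I_p ≈ 1.54 A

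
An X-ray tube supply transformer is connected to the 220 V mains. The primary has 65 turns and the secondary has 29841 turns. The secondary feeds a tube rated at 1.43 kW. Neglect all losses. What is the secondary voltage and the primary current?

V_s ≈ 101000 V, I_p ≈ 6.50 A

V_s = V_p × N_s/N_p = 220 × 29841/65 = 101000 V.
I_s = P/V_s = 1430/101000 = 0.014158 A.
I_p = I_s × N_s/N_p = 0.014158 × 29841/65 = 6.50 A.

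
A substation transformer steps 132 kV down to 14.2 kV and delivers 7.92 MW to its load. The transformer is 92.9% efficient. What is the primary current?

P_in = P_out/η = 7.92×10^6/0.929 = 8.5253×10^6 W.
I_p = P_in/V_p = 8.5253×10^6/132000 = 64.6 A.

I_p ≈ 64.6 A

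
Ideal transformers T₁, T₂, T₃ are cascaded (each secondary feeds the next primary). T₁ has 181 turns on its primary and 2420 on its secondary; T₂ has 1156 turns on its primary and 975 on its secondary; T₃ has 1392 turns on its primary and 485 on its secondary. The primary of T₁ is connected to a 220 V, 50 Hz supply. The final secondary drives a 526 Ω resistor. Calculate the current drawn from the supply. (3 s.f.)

After T₁: V = 220.00 × 2420/181 = 2941.4 V.
After T₂: V = 2941.4 × 975/1156 = 2480.9 V.
After T₃: V = 2480.9 × 485/1392 = 864.39 V.
I_load = 864.39/526 = 1.6433 A, so P_out = 864.39 × 1.6433 = 1420.5 W.
All ideal ⇒ P_in = P_out, so I_supply = 1420.5/220 = 6.46 A.

I_supply ≈ 6.46 A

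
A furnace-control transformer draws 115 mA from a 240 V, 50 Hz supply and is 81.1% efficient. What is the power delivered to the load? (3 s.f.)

P_in = V_in I_in = 240 × 0.115 = 27.600 W.
P_out = η P_in = 0.811 × 27.600 = 22.4 W.

P_out ≈ 22.4 W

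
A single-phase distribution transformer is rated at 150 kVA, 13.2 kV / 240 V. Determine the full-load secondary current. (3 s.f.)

I_s ≈ 625 A

I_s = S/V_s = 150000/240 = 625 A.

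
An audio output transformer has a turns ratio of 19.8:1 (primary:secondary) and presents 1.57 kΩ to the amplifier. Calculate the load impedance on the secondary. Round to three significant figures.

Z_s ≈ 4.00 Ω

Z_s = Z_p/(N_p/N_s)² = 1570/19.8² = 4.00 Ω.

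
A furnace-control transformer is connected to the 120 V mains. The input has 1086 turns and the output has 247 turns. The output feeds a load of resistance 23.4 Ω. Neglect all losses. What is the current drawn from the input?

I_in ≈ 0.265 A

V_out = V_in × N_out/N_in = 120 × 247/1086 = 27.293 V.
I_out = V_out/R = 27.293/23.4 = 1.1664 A.
For an ideal transformer I_in N_in = I_out N_out, so I_in = 1.1664 × 247/1086 = 0.265 A.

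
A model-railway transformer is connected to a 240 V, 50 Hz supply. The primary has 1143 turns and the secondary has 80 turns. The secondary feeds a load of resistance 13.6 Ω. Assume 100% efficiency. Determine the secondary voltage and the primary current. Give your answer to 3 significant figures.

V_s ≈ 16.8 V, I_p ≈ 0.0864 A

V_s = V_p × N_s/N_p = 240 × 80/1143 = 16.798 V.
I_s = V_s/R = 16.798/13.6 = 1.2351 A.
I_p = I_s × N_s/N_p = 1.2351 × 80/1143 = 0.0864 A.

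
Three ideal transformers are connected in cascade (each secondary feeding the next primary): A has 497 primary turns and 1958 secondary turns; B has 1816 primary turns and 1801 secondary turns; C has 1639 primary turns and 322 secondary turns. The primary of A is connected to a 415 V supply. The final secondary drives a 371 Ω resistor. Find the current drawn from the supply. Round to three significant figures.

Secondary of A: V = 415.00 × 1958/497 = 1634.9 V.
Secondary of B: V = 1634.9 × 1801/1816 = 1621.4 V.
Secondary of C: V = 1621.4 × 322/1639 = 318.55 V.
I_load = 318.55/371 = 0.85863 A, so P_out = 318.55 × 0.85863 = 273.52 W.
All ideal ⇒ P_in = P_out, so I_supply = 273.52/415 = 0.659 A.

I_supply ≈ 0.659 A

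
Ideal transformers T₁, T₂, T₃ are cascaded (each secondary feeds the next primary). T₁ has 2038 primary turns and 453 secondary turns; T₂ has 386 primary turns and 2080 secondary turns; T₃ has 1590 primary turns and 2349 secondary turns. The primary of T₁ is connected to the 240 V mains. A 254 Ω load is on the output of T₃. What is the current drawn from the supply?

I_supply ≈ 2.96 A

Secondary of T₁: V = 240.00 × 453/2038 = 53.346 V.
Secondary of T₂: V = 53.346 × 2080/386 = 287.46 V.
Secondary of T₃: V = 287.46 × 2349/1590 = 424.69 V.
I_load = 424.69/254 = 1.6720 A, so P_out = 424.69 × 1.6720 = 710.07 W.
All ideal ⇒ P_in = P_out, so I_supply = 710.07/240 = 2.96 A.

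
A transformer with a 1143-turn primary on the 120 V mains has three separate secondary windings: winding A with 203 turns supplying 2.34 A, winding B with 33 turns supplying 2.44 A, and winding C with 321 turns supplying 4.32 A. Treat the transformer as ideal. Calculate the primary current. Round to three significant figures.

I_p ≈ 1.70 A

V_A = 120 × 203/1143 = 21.312 V; V_B = 120 × 33/1143 = 3.4646 V; V_C = 120 × 321/1143 = 33.701 V.
P_out = V_A I_A + V_B I_B + V_C I_C = 21.312×2.34 + 3.4646×2.44 + 33.701×4.32 = 49.871 + 8.4535 + 145.59 = 203.91 W.
Ideal ⇒ P_in = P_out, so I_p = P_out/V_p = 203.91/120 = 1.70 A.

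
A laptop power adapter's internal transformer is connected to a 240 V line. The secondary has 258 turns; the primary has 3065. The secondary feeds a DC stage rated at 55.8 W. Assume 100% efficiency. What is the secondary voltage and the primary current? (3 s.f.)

V_s ≈ 20.2 V, I_p ≈ 0.232 A

V_s = V_p × N_s/N_p = 240 × 258/3065 = 20.202 V.
I_s = P/V_s = 55.8/20.202 = 2.7621 A.
I_p = I_s × N_s/N_p = 2.7621 × 258/3065 = 0.232 A.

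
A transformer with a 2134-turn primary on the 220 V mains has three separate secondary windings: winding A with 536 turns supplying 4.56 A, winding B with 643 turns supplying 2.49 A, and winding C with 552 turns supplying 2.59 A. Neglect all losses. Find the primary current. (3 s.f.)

V_A = 220 × 536/2134 = 55.258 V; V_B = 220 × 643/2134 = 66.289 V; V_C = 220 × 552/2134 = 56.907 V.
P_out = V_A I_A + V_B I_B + V_C I_C = 55.258×4.56 + 66.289×2.49 + 56.907×2.59 = 251.98 + 165.06 + 147.39 = 564.42 W.
Ideal ⇒ P_in = P_out, so I_p = P_out/V_p = 564.42/220 = 2.57 A.

I_p ≈ 2.57 A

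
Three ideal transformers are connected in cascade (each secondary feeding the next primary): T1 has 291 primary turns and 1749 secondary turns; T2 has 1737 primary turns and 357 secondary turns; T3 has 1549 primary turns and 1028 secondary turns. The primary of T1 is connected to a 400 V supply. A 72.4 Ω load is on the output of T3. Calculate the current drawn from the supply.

I_supply ≈ 3.71 A

After T1: V = 400.00 × 1749/291 = 2404.1 V.
After T2: V = 2404.1 × 357/1737 = 494.11 V.
After T3: V = 494.11 × 1028/1549 = 327.92 V.
I_load = 327.92/72.4 = 4.5293 A, so P_out = 327.92 × 4.5293 = 1485.2 W.
All ideal ⇒ P_in = P_out, so I_supply = 1485.2/400 = 3.71 A.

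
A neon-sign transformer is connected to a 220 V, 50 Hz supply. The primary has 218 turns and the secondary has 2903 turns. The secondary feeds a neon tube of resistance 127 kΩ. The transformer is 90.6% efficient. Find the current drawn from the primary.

I_p ≈ 0.339 A

V_s = 220 × 2903/218 = 2929.6 V.
I_s = V_s/R = 2929.6/127000 = 0.023068 A.
P_out = V_s I_s = 2929.6 × 0.023068 = 67.581 W.
P_in = P_out/η = 67.581/0.906 = 74.592 W.
I_p = P_in/V_p = 74.592/220 = 0.339 A.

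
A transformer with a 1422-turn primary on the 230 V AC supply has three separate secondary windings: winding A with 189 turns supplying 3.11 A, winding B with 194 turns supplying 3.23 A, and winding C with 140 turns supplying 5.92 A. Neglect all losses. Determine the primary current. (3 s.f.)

I_p ≈ 1.44 A

V_A = 230 × 189/1422 = 30.570 V; V_B = 230 × 194/1422 = 31.378 V; V_C = 230 × 140/1422 = 22.644 V.
P_out = V_A I_A + V_B I_B + V_C I_C = 30.570×3.11 + 31.378×3.23 + 22.644×5.92 = 95.072 + 101.35 + 134.05 = 330.48 W.
Ideal ⇒ P_in = P_out, so I_p = P_out/V_p = 330.48/230 = 1.44 A.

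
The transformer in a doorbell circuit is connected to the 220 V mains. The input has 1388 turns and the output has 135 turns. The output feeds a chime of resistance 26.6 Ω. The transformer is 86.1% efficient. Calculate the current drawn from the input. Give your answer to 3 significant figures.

V_out = 220 × 135/1388 = 21.398 V.
I_out = V_out/R = 21.398/26.6 = 0.80442 A.
P_out = V_out I_out = 21.398 × 0.80442 = 17.213 W.
P_in = P_out/η = 17.213/0.861 = 19.992 W.
I_in = P_in/V_in = 19.992/220 = 0.0909 A.

I_in ≈ 0.0909 A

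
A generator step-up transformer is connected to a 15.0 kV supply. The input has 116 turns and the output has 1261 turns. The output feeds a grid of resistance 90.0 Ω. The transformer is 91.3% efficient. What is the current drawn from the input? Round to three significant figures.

I_in ≈ 21600 A

V_out = 15000 × 1261/116 = 163060 V.
I_out = V_out/R = 163060/90.0 = 1811.8 A.
P_out = V_out I_out = 163060 × 1811.8 = 2.9543×10^8 W.
P_in = P_out/η = 2.9543×10^8/0.913 = 3.2358×10^8 W.
I_in = P_in/V_in = 3.2358×10^8/15000 = 21600 A.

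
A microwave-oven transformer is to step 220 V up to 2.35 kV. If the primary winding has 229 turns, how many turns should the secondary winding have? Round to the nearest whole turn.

N_s/N_p = V_s/V_p, so N_s = 229 × 2350/220 = 2446.1 ≈ 2446 turns.

N_s = 2446 turns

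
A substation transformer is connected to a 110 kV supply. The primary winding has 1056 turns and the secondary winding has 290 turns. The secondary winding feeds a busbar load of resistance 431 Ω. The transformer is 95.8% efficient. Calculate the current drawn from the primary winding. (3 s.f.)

V_s = 110000 × 290/1056 = 30208 V.
I_s = V_s/R = 30208/431 = 70.089 A.
P_out = V_s I_s = 30208 × 70.089 = 2.1173×10^6 W.
P_in = P_out/η = 2.1173×10^6/0.958 = 2.2101×10^6 W.
I_p = P_in/V_p = 2.2101×10^6/110000 = 20.1 A.

I_p ≈ 20.1 A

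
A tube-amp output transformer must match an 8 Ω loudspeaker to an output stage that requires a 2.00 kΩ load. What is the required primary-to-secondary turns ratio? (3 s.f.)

N_p/N_s ≈ 15.8

Z_p/Z_s = (N_p/N_s)², so N_p/N_s = √(2000/8) = √250 = 15.8.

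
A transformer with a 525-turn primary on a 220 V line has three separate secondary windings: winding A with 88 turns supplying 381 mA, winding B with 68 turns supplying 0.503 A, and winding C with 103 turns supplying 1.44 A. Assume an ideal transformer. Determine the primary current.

I_p ≈ 0.412 A

V_A = 220 × 88/525 = 36.876 V; V_B = 220 × 68/525 = 28.495 V; V_C = 220 × 103/525 = 43.162 V.
P_out = V_A I_A + V_B I_B + V_C I_C = 36.876×0.381 + 28.495×0.503 + 43.162×1.44 = 14.050 + 14.333 + 62.153 = 90.536 W.
Ideal ⇒ P_in = P_out, so I_p = P_out/V_p = 90.536/220 = 0.412 A.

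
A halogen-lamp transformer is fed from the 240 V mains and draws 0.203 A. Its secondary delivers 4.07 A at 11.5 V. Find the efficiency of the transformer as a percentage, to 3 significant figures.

η ≈ 96.1%

P_in = 240 × 0.203 = 48.7200 W.
P_out = 11.5 × 4.07 = 46.8050 W.
η = P_out/P_in = 46.8050/48.7200 = 0.961.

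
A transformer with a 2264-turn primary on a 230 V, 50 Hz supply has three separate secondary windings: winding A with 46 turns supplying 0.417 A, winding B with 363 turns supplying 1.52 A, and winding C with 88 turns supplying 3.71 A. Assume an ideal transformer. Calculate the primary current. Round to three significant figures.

V_A = 230 × 46/2264 = 4.6731 V; V_B = 230 × 363/2264 = 36.877 V; V_C = 230 × 88/2264 = 8.9399 V.
P_out = V_A I_A + V_B I_B + V_C I_C = 4.6731×0.417 + 36.877×1.52 + 8.9399×3.71 = 1.9487 + 56.053 + 33.167 = 91.169 W.
Ideal ⇒ P_in = P_out, so I_p = P_out/V_p = 91.169/230 = 0.396 A.

I_p ≈ 0.396 A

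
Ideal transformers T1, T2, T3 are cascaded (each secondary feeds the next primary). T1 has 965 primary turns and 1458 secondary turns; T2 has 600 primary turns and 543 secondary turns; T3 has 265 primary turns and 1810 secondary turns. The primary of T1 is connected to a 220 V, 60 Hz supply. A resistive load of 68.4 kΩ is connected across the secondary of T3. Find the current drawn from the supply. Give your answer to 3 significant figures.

I_supply ≈ 0.281 A

After T1: V = 220.00 × 1458/965 = 332.39 V.
After T2: V = 332.39 × 543/600 = 300.82 V.
After T3: V = 300.82 × 1810/265 = 2054.6 V.
I_load = 2054.6/68400 = 0.030038 A, so P_out = 2054.6 × 0.030038 = 61.718 W.
All ideal ⇒ P_in = P_out, so I_supply = 61.718/220 = 0.281 A.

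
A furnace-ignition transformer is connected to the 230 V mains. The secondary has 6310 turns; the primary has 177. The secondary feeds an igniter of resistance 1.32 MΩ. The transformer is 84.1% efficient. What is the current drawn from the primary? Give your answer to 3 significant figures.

I_p ≈ 0.263 A

V_s = 230 × 6310/177 = 8199.4 V.
I_s = V_s/R = 8199.4/(1.32×10^6) = 0.0062117 A.
P_out = V_s I_s = 8199.4 × 0.0062117 = 50.932 W.
P_in = P_out/η = 50.932/0.841 = 60.562 W.
I_p = P_in/V_p = 60.562/230 = 0.263 A.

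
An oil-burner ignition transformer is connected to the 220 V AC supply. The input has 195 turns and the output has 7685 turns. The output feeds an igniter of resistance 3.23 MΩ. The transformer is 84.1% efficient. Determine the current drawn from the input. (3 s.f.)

I_in ≈ 0.126 A

V_out = 220 × 7685/195 = 8670.3 V.
I_out = V_out/R = 8670.3/(3.23×10^6) = 0.0026843 A.
P_out = V_out I_out = 8670.3 × 0.0026843 = 23.273 W.
P_in = P_out/η = 23.273/0.841 = 27.674 W.
I_in = P_in/V_in = 27.674/220 = 0.126 A.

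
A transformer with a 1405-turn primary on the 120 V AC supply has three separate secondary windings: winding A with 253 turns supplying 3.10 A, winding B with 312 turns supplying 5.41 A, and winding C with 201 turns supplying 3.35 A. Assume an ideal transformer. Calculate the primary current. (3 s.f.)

I_p ≈ 2.24 A

V_A = 120 × 253/1405 = 21.609 V; V_B = 120 × 312/1405 = 26.648 V; V_C = 120 × 201/1405 = 17.167 V.
P_out = V_A I_A + V_B I_B + V_C I_C = 21.609×3.10 + 26.648×5.41 + 17.167×3.35 = 66.986 + 144.16 + 57.510 = 268.66 W.
Ideal ⇒ P_in = P_out, so I_p = P_out/V_p = 268.66/120 = 2.24 A.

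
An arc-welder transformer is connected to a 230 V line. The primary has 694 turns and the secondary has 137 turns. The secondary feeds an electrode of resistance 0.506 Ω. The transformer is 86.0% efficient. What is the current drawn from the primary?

V_s = 230 × 137/694 = 45.403 V.
I_s = V_s/R = 45.403/0.506 = 89.730 A.
P_out = V_s I_s = 45.403 × 89.730 = 4074.1 W.
P_in = P_out/η = 4074.1/0.860 = 4737.3 W.
I_p = P_in/V_p = 4737.3/230 = 20.6 A.

I_p ≈ 20.6 A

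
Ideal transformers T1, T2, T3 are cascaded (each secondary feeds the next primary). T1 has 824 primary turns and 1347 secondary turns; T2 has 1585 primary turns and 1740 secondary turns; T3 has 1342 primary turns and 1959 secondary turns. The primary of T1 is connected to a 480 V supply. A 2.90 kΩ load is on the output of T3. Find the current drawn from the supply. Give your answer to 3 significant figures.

I_supply ≈ 1.14 A

Secondary of T1: V = 480.00 × 1347/824 = 784.66 V.
Secondary of T2: V = 784.66 × 1740/1585 = 861.39 V.
Secondary of T3: V = 861.39 × 1959/1342 = 1257.4 V.
I_load = 1257.4/2900 = 0.43360 A, so P_out = 1257.4 × 0.43360 = 545.22 W.
All ideal ⇒ P_in = P_out, so I_supply = 545.22/480 = 1.14 A.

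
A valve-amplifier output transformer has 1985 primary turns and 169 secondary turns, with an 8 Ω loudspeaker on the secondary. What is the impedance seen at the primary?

Z_p = (N_p/N_s)² × Z_s = (1985/169)² × 8 = 1100 Ω.

Z_p ≈ 1100 Ω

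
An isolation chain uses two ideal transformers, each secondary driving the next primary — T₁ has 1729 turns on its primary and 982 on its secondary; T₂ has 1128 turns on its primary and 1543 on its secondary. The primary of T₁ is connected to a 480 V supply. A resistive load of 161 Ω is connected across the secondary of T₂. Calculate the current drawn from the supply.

After T₁: V = 480.00 × 982/1729 = 272.62 V.
After T₂: V = 272.62 × 1543/1128 = 372.92 V.
I_load = 372.92/161 = 2.3163 A, so P_out = 372.92 × 2.3163 = 863.78 W.
All ideal ⇒ P_in = P_out, so I_supply = 863.78/480 = 1.80 A.

I_supply ≈ 1.80 A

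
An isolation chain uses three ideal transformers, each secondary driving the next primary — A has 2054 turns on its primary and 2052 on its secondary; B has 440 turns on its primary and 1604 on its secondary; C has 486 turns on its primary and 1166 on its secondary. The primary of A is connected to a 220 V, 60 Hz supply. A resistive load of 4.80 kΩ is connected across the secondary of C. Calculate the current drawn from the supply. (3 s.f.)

After A: V = 220.00 × 2052/2054 = 219.79 V.
After B: V = 219.79 × 1604/440 = 801.22 V.
After C: V = 801.22 × 1166/486 = 1922.3 V.
I_load = 1922.3/4800 = 0.40047 A, so P_out = 1922.3 × 0.40047 = 769.81 W.
All ideal ⇒ P_in = P_out, so I_supply = 769.81/220 = 3.50 A.

I_supply ≈ 3.50 A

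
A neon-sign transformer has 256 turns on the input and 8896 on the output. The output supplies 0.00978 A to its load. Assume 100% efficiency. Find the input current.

For an ideal transformer I_in/I_out = N_out/N_in, so I_in = 0.00978 × 8896/256 = 0.340 A.

I_in ≈ 0.340 A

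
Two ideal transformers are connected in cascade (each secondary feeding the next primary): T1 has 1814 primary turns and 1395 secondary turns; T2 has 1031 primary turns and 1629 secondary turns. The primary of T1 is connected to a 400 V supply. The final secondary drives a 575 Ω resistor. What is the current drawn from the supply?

I_supply ≈ 1.03 A

After T1: V = 400.00 × 1395/1814 = 307.61 V.
After T2: V = 307.61 × 1629/1031 = 486.03 V.
I_load = 486.03/575 = 0.84526 A, so P_out = 486.03 × 0.84526 = 410.82 W.
All ideal ⇒ P_in = P_out, so I_supply = 410.82/400 = 1.03 A.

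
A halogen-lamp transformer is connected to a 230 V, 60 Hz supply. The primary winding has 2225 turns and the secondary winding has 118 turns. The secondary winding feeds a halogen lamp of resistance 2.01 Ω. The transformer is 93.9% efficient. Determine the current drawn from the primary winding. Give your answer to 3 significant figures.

V_s = 230 × 118/2225 = 12.198 V.
I_s = V_s/R = 12.198/2.01 = 6.0685 A.
P_out = V_s I_s = 12.198 × 6.0685 = 74.022 W.
P_in = P_out/η = 74.022/0.939 = 78.831 W.
I_p = P_in/V_p = 78.831/230 = 0.343 A.

I_p ≈ 0.343 A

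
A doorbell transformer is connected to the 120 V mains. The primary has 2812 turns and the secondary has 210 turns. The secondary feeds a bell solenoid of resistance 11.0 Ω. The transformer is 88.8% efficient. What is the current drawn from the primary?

V_s = 120 × 210/2812 = 8.9616 V.
I_s = V_s/R = 8.9616/11.0 = 0.81469 A.
P_out = V_s I_s = 8.9616 × 0.81469 = 7.3009 W.
P_in = P_out/η = 7.3009/0.888 = 8.2218 W.
I_p = P_in/V_p = 8.2218/120 = 0.0685 A.

I_p ≈ 0.0685 A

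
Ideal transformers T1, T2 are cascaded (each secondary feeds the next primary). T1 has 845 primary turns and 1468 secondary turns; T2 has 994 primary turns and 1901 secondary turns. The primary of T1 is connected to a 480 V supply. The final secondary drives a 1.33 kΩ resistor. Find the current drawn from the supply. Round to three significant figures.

I_supply ≈ 3.98 A

After T1: V = 480.00 × 1468/845 = 833.89 V.
After T2: V = 833.89 × 1901/994 = 1594.8 V.
I_load = 1594.8/1330 = 1.1991 A, so P_out = 1594.8 × 1.1991 = 1912.3 W.
All ideal ⇒ P_in = P_out, so I_supply = 1912.3/480 = 3.98 A.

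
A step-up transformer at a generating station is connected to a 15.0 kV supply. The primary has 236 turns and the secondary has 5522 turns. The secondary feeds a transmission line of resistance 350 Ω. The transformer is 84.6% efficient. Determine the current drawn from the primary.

I_p ≈ 27700 A

V_s = 15000 × 5522/236 = 350970 V.
I_s = V_s/R = 350970/350 = 1002.8 A.
P_out = V_s I_s = 350970 × 1002.8 = 3.5195×10^8 W.
P_in = P_out/η = 3.5195×10^8/0.846 = 4.1602×10^8 W.
I_p = P_in/V_p = 4.1602×10^8/15000 = 27700 A.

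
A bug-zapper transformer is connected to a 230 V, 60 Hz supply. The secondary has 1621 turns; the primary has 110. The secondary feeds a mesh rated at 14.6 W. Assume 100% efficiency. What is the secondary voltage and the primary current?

V_s ≈ 3390 V, I_p ≈ 0.0635 A

V_s = V_p × N_s/N_p = 230 × 1621/110 = 3389.4 V.
I_s = P/V_s = 14.6/3389.4 = 0.0043076 A.
I_p = I_s × N_s/N_p = 0.0043076 × 1621/110 = 0.0635 A.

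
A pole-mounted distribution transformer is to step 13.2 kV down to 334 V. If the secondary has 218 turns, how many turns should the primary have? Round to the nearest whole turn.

N_p = 8616 turns

N_p/N_s = V_p/V_s, so N_p = 218 × 13200/334 = 8615.6 ≈ 8616 turns.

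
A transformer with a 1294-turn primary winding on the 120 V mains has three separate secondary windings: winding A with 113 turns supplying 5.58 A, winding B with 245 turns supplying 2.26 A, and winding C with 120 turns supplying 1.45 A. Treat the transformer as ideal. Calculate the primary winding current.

V_A = 120 × 113/1294 = 10.479 V; V_B = 120 × 245/1294 = 22.720 V; V_C = 120 × 120/1294 = 11.128 V.
P_out = V_A I_A + V_B I_B + V_C I_C = 10.479×5.58 + 22.720×2.26 + 11.128×1.45 = 58.474 + 51.348 + 16.136 = 125.96 W.
Ideal ⇒ P_in = P_out, so I_p = P_out/V_p = 125.96/120 = 1.05 A.

I_p ≈ 1.05 A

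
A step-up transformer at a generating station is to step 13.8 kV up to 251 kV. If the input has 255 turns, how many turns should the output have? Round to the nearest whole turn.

N_out = 4638 turns

N_out/N_in = V_out/V_in, so N_out = 255 × 251000/13800 = 4638.0 ≈ 4638 turns.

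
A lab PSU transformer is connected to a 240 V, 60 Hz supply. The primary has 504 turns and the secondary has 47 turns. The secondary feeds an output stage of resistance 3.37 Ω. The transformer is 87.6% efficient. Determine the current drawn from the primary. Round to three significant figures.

V_s = 240 × 47/504 = 22.381 V.
I_s = V_s/R = 22.381/3.37 = 6.6412 A.
P_out = V_s I_s = 22.381 × 6.6412 = 148.64 W.
P_in = P_out/η = 148.64/0.876 = 169.68 W.
I_p = P_in/V_p = 169.68/240 = 0.707 A.

I_p ≈ 0.707 A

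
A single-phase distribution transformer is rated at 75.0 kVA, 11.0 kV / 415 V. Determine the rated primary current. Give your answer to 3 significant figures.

I_p = S/V_p = 75000/11000 = 6.82 A.

I_p ≈ 6.82 A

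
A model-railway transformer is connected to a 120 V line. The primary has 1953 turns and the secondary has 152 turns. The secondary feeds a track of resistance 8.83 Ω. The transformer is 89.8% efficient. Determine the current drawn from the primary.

I_p ≈ 0.0917 A

V_s = 120 × 152/1953 = 9.3395 V.
I_s = V_s/R = 9.3395/8.83 = 1.0577 A.
P_out = V_s I_s = 9.3395 × 1.0577 = 9.8784 W.
P_in = P_out/η = 9.8784/0.898 = 11.000 W.
I_p = P_in/V_p = 11.000/120 = 0.0917 A.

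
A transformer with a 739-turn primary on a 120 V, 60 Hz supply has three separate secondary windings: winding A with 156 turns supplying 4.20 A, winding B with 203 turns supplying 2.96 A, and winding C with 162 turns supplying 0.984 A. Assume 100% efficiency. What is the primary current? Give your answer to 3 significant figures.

I_p ≈ 1.92 A

V_A = 120 × 156/739 = 25.332 V; V_B = 120 × 203/739 = 32.963 V; V_C = 120 × 162/739 = 26.306 V.
P_out = V_A I_A + V_B I_B + V_C I_C = 25.332×4.20 + 32.963×2.96 + 26.306×0.984 = 106.39 + 97.572 + 25.885 = 229.85 W.
Ideal ⇒ P_in = P_out, so I_p = P_out/V_p = 229.85/120 = 1.92 A.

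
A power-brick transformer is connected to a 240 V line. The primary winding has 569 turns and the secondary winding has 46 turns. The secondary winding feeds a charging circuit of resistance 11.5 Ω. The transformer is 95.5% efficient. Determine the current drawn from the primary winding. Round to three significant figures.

V_s = 240 × 46/569 = 19.402 V.
I_s = V_s/R = 19.402/11.5 = 1.6872 A.
P_out = V_s I_s = 19.402 × 1.6872 = 32.735 W.
P_in = P_out/η = 32.735/0.955 = 34.278 W.
I_p = P_in/V_p = 34.278/240 = 0.143 A.

I_p ≈ 0.143 A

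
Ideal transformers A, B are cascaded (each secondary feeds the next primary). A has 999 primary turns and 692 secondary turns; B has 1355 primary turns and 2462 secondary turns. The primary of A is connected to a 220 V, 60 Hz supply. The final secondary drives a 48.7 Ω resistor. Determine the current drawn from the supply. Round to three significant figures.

Secondary of A: V = 220.00 × 692/999 = 152.39 V.
Secondary of B: V = 152.39 × 2462/1355 = 276.89 V.
I_load = 276.89/48.7 = 5.6857 A, so P_out = 276.89 × 5.6857 = 1574.3 W.
All ideal ⇒ P_in = P_out, so I_supply = 1574.3/220 = 7.16 A.

I_supply ≈ 7.16 A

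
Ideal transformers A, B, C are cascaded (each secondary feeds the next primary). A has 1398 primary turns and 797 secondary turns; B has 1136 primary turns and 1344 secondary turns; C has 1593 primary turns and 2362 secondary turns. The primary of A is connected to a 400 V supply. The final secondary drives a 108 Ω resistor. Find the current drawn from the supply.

After A: V = 400.00 × 797/1398 = 228.04 V.
After B: V = 228.04 × 1344/1136 = 269.79 V.
After C: V = 269.79 × 2362/1593 = 400.03 V.
I_load = 400.03/108 = 3.7040 A, so P_out = 400.03 × 3.7040 = 1481.7 W.
All ideal ⇒ P_in = P_out, so I_supply = 1481.7/400 = 3.70 A.

I_supply ≈ 3.70 A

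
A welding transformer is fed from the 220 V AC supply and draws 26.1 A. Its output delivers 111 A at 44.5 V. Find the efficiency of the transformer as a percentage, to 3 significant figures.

P_in = 220 × 26.1 = 5742.00 W.
P_out = 44.5 × 111 = 4939.50 W.
η = P_out/P_in = 4939.50/5742.00 = 0.860.

η ≈ 86.0%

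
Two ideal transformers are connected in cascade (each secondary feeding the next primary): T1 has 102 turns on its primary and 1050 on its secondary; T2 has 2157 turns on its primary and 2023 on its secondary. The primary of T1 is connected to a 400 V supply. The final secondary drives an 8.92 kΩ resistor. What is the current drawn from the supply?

After T1: V = 400.00 × 1050/102 = 4117.6 V.
After T2: V = 4117.6 × 2023/2157 = 3861.8 V.
I_load = 3861.8/8920 = 0.43294 A, so P_out = 3861.8 × 0.43294 = 1672.0 W.
All ideal ⇒ P_in = P_out, so I_supply = 1672.0/400 = 4.18 A.

I_supply ≈ 4.18 A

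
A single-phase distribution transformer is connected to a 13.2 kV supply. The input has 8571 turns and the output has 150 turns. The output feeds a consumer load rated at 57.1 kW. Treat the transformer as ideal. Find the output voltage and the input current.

V_out ≈ 231 V, I_in ≈ 4.33 A

V_out = V_in × N_out/N_in = 13200 × 150/8571 = 231.01 V.
I_out = P/V_out = 57100/231.01 = 247.17 A.
I_in = I_out × N_out/N_in = 247.17 × 150/8571 = 4.33 A.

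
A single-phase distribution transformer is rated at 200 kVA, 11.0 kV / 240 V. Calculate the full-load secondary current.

I_s ≈ 833 A

I_s = S/V_s = 200000/240 = 833 A.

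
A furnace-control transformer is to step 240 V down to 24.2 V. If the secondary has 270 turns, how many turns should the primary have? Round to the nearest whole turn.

N_p/N_s = V_p/V_s, so N_p = 270 × 240/24.2 = 2677.7 ≈ 2678 turns.

N_p = 2678 turns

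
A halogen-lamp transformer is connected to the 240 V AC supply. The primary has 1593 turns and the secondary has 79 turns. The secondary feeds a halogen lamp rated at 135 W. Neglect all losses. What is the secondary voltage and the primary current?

V_s ≈ 11.9 V, I_p ≈ 0.562 A

V_s = V_p × N_s/N_p = 240 × 79/1593 = 11.902 V.
I_s = P/V_s = 135/11.902 = 11.343 A.
I_p = I_s × N_s/N_p = 11.343 × 79/1593 = 0.562 A.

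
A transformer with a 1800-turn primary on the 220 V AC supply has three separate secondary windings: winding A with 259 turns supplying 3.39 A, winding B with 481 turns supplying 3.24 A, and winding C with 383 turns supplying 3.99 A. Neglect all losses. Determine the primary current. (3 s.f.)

I_p ≈ 2.20 A

V_A = 220 × 259/1800 = 31.656 V; V_B = 220 × 481/1800 = 58.789 V; V_C = 220 × 383/1800 = 46.811 V.
P_out = V_A I_A + V_B I_B + V_C I_C = 31.656×3.39 + 58.789×3.24 + 46.811×3.99 = 107.31 + 190.48 + 186.78 = 484.56 W.
Ideal ⇒ P_in = P_out, so I_p = P_out/V_p = 484.56/220 = 2.20 A.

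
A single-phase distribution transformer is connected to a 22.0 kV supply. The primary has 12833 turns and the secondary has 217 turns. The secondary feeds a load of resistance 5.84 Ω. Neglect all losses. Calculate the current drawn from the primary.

I_p ≈ 1.08 A

V_s = V_p × N_s/N_p = 22000 × 217/12833 = 372.01 V.
I_s = V_s/R = 372.01/5.84 = 63.700 A.
For an ideal transformer I_p N_p = I_s N_s, so I_p = 63.700 × 217/12833 = 1.08 A.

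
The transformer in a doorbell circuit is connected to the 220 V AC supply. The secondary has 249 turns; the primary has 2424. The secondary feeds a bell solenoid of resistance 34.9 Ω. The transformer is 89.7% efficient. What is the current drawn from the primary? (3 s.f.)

V_s = 220 × 249/2424 = 22.599 V.
I_s = V_s/R = 22.599/34.9 = 0.64754 A.
P_out = V_s I_s = 22.599 × 0.64754 = 14.634 W.
P_in = P_out/η = 14.634/0.897 = 16.314 W.
I_p = P_in/V_p = 16.314/220 = 0.0742 A.

I_p ≈ 0.0742 A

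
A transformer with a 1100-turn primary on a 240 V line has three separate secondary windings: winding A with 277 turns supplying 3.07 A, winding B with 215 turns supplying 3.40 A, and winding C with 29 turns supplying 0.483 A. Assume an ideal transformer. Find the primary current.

I_p ≈ 1.45 A

V_A = 240 × 277/1100 = 60.436 V; V_B = 240 × 215/1100 = 46.909 V; V_C = 240 × 29/1100 = 6.3273 V.
P_out = V_A I_A + V_B I_B + V_C I_C = 60.436×3.07 + 46.909×3.40 + 6.3273×0.483 = 185.54 + 159.49 + 3.0561 = 348.09 W.
Ideal ⇒ P_in = P_out, so I_p = P_out/V_p = 348.09/240 = 1.45 A.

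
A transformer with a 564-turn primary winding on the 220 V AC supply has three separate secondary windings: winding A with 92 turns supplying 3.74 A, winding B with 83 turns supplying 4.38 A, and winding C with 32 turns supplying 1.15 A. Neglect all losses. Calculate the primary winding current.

V_A = 220 × 92/564 = 35.887 V; V_B = 220 × 83/564 = 32.376 V; V_C = 220 × 32/564 = 12.482 V.
P_out = V_A I_A + V_B I_B + V_C I_C = 35.887×3.74 + 32.376×4.38 + 12.482×1.15 = 134.22 + 141.81 + 14.355 = 290.38 W.
Ideal ⇒ P_in = P_out, so I_p = P_out/V_p = 290.38/220 = 1.32 A.

I_p ≈ 1.32 A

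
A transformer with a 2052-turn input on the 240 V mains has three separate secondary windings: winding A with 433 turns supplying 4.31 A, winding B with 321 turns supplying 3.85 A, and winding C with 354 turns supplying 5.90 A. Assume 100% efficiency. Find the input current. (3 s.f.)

I_in ≈ 2.53 A

V_A = 240 × 433/2052 = 50.643 V; V_B = 240 × 321/2052 = 37.544 V; V_C = 240 × 354/2052 = 41.404 V.
P_out = V_A I_A + V_B I_B + V_C I_C = 50.643×4.31 + 37.544×3.85 + 41.404×5.90 = 218.27 + 144.54 + 244.28 = 607.10 W.
Ideal ⇒ P_in = P_out, so I_in = P_out/V_in = 607.10/240 = 2.53 A.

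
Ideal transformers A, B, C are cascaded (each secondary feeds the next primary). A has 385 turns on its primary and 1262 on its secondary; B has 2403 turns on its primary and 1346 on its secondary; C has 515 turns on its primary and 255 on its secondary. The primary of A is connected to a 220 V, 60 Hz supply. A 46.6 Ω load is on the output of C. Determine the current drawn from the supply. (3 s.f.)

I_supply ≈ 3.90 A

After A: V = 220.00 × 1262/385 = 721.14 V.
After B: V = 721.14 × 1346/2403 = 403.94 V.
After C: V = 403.94 × 255/515 = 200.01 V.
I_load = 200.01/46.6 = 4.2920 A, so P_out = 200.01 × 4.2920 = 858.43 W.
All ideal ⇒ P_in = P_out, so I_supply = 858.43/220 = 3.90 A.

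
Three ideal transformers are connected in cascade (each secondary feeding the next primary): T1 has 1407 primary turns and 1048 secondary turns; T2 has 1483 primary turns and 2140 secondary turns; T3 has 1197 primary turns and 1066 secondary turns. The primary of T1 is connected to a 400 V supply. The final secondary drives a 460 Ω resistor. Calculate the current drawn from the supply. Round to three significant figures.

I_supply ≈ 0.797 A

After T1: V = 400.00 × 1048/1407 = 297.94 V.
After T2: V = 297.94 × 2140/1483 = 429.93 V.
After T3: V = 429.93 × 1066/1197 = 382.88 V.
I_load = 382.88/460 = 0.83235 A, so P_out = 382.88 × 0.83235 = 318.69 W.
All ideal ⇒ P_in = P_out, so I_supply = 318.69/400 = 0.797 A.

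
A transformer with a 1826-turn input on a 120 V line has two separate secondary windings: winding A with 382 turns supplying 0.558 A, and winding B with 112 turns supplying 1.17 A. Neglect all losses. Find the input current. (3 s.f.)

I_in ≈ 0.188 A

V_A = 120 × 382/1826 = 25.104 V; V_B = 120 × 112/1826 = 7.3604 V.
P_out = V_A I_A + V_B I_B = 25.104×0.558 + 7.3604×1.17 = 14.008 + 8.6116 = 22.620 W.
Ideal ⇒ P_in = P_out, so I_in = P_out/V_in = 22.620/120 = 0.188 A.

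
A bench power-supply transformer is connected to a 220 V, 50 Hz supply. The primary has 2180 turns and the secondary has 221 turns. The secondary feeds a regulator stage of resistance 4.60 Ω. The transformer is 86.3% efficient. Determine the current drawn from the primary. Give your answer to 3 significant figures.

V_s = 220 × 221/2180 = 22.303 V.
I_s = V_s/R = 22.303/4.60 = 4.8484 A.
P_out = V_s I_s = 22.303 × 4.8484 = 108.13 W.
P_in = P_out/η = 108.13/0.863 = 125.30 W.
I_p = P_in/V_p = 125.30/220 = 0.570 A.

I_p ≈ 0.570 A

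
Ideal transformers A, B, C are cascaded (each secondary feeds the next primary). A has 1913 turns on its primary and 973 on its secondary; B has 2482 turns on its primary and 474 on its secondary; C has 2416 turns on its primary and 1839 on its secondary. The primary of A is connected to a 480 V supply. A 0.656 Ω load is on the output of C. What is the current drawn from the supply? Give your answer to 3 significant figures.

I_supply ≈ 4.00 A

After A: V = 480.00 × 973/1913 = 244.14 V.
After B: V = 244.14 × 474/2482 = 46.625 V.
After C: V = 46.625 × 1839/2416 = 35.490 V.
I_load = 35.490/0.656 = 54.100 A, so P_out = 35.490 × 54.100 = 1920.0 W.
All ideal ⇒ P_in = P_out, so I_supply = 1920.0/480 = 4.00 A.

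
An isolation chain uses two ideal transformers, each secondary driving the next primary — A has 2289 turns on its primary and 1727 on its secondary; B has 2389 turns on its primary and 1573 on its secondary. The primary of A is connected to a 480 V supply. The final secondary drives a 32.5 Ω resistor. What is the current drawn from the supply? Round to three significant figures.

I_supply ≈ 3.64 A

After A: V = 480.00 × 1727/2289 = 362.15 V.
After B: V = 362.15 × 1573/2389 = 238.45 V.
I_load = 238.45/32.5 = 7.3370 A, so P_out = 238.45 × 7.3370 = 1749.5 W.
All ideal ⇒ P_in = P_out, so I_supply = 1749.5/480 = 3.64 A.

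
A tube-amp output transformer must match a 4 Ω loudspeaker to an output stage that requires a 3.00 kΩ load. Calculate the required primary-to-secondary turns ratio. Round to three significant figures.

N_p/N_s ≈ 27.4

Z_p/Z_s = (N_p/N_s)², so N_p/N_s = √(3000/4) = √750 = 27.4.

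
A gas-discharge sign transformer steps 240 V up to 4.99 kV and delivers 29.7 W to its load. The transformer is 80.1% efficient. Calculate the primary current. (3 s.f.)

P_in = P_out/η = 29.7/0.801 = 37.079 W.
I_p = P_in/V_p = 37.079/240 = 0.154 A.

I_p ≈ 0.154 A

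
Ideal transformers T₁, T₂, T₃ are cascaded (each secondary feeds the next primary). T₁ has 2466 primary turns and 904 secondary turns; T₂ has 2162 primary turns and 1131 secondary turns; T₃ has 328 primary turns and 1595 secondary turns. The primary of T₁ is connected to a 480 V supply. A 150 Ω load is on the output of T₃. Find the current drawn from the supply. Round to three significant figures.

Secondary of T₁: V = 480.00 × 904/2466 = 175.96 V.
Secondary of T₂: V = 175.96 × 1131/2162 = 92.050 V.
Secondary of T₃: V = 92.050 × 1595/328 = 447.62 V.
I_load = 447.62/150 = 2.9841 A, so P_out = 447.62 × 2.9841 = 1335.8 W.
All ideal ⇒ P_in = P_out, so I_supply = 1335.8/480 = 2.78 A.

I_supply ≈ 2.78 A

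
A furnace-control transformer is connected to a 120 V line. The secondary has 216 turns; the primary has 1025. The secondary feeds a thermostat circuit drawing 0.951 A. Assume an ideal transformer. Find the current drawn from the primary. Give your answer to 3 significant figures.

For an ideal transformer I_p N_p = I_s N_s, so I_p = 0.951 × 216/1025 = 0.200 A.

I_p ≈ 0.200 A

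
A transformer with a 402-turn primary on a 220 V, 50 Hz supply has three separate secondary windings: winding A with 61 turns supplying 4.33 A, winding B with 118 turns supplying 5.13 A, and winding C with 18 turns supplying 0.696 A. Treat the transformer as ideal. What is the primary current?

V_A = 220 × 61/402 = 33.383 V; V_B = 220 × 118/402 = 64.577 V; V_C = 220 × 18/402 = 9.8507 V.
P_out = V_A I_A + V_B I_B + V_C I_C = 33.383×4.33 + 64.577×5.13 + 9.8507×0.696 = 144.55 + 331.28 + 6.8561 = 482.69 W.
Ideal ⇒ P_in = P_out, so I_p = P_out/V_p = 482.69/220 = 2.19 A.

I_p ≈ 2.19 A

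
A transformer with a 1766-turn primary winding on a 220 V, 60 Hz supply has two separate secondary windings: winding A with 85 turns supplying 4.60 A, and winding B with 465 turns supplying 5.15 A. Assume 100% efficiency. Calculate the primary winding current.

I_p ≈ 1.58 A

V_A = 220 × 85/1766 = 10.589 V; V_B = 220 × 465/1766 = 57.928 V.
P_out = V_A I_A + V_B I_B = 10.589×4.60 + 57.928×5.15 = 48.709 + 298.33 = 347.04 W.
Ideal ⇒ P_in = P_out, so I_p = P_out/V_p = 347.04/220 = 1.58 A.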